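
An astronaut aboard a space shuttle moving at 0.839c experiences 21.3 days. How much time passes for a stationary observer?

Proper time Δt₀ = 21.3 days
γ = 1/√(1 - 0.839²) = 1.83779
Δt = γΔt₀ = 1.83779 × 21.3 = 39.14 days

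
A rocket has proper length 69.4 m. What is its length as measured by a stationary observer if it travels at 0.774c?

Proper length L₀ = 69.4 m
γ = 1/√(1 - 0.774²) = 1.5793
L = L₀/γ = 69.4/1.5793 = 43.94 m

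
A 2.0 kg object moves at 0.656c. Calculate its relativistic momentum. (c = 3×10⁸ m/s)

γ = 1/√(1 - 0.656²) = 1.325
v = 0.656 × 3×10⁸ = 1.968×10⁸ m/s
p = γmv = 1.325 × 2.0 × 1.968×10⁸ = 5.215×10⁸ kg·m/s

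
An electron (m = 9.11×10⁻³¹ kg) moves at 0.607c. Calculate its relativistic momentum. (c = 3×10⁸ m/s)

γ = 1/√(1 - 0.607²) = 1.258
v = 0.607 × 3×10⁸ = 1.821×10⁸ m/s
p = γmv = 1.258 × 9.11×10⁻³¹ × 1.821×10⁸ = 2.087×10⁻²² kg·m/s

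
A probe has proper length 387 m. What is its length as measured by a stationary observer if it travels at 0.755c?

Proper length L₀ = 387 m
γ = 1/√(1 - 0.755²) = 1.525
L = L₀/γ = 387/1.525 = 253.8 m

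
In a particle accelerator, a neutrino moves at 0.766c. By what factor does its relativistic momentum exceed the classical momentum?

p_rel = γmv, p_class = mv
Ratio = γ = 1/√(1 - 0.766²)
= 1/√(0.413244) = 1.556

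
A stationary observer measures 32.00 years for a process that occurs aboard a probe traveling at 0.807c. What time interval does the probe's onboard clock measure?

Dilated time Δt = 32.00 years
γ = 1/√(1 - 0.807²) = 1.693
Δt₀ = Δt/γ = 32.00/1.693 = 18.90 years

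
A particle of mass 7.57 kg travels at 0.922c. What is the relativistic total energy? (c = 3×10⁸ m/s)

γ = 1/√(1 - 0.922²) = 2.583
mc² = 7.57 × (3×10⁸)² = 6.813×10¹⁷ J
E = γmc² = 2.583 × 6.813×10¹⁷ = 1.760×10¹⁸ J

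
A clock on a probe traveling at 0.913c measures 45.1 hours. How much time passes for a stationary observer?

Proper time Δt₀ = 45.1 hours
γ = 1/√(1 - 0.913²) = 2.45122
Δt = γΔt₀ = 2.45122 × 45.1 = 110.6 hours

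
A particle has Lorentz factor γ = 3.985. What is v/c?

From γ = 1/√(1 - v²/c²):
1/γ² = 1/3.985² = 0.06297
v²/c² = 1 - 0.06297 = 0.9370
v/c = √(0.9370) = 0.9680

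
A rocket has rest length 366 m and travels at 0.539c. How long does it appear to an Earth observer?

Proper length L₀ = 366 m
γ = 1/√(1 - 0.539²) = 1.187
L = L₀/γ = 366/1.187 = 308.3 m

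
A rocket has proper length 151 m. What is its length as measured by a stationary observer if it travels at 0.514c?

Proper length L₀ = 151 m
γ = 1/√(1 - 0.514²) = 1.166
L = L₀/γ = 151/1.166 = 129.5 m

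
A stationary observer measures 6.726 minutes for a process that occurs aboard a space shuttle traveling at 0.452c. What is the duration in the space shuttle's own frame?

Dilated time Δt = 6.726 minutes
γ = 1/√(1 - 0.452²) = 1.121
Δt₀ = Δt/γ = 6.726/1.121 = 6.000 minutes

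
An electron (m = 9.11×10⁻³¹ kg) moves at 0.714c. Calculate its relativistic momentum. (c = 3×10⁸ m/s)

γ = 1/√(1 - 0.714²) = 1.428
v = 0.714 × 3×10⁸ = 2.142×10⁸ m/s
p = γmv = 1.428 × 9.11×10⁻³¹ × 2.142×10⁸ = 2.787×10⁻²² kg·m/s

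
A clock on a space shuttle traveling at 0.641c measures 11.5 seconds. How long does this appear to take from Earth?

Proper time Δt₀ = 11.5 seconds
γ = 1/√(1 - 0.641²) = 1.303
Δt = γΔt₀ = 1.303 × 11.5 = 14.98 seconds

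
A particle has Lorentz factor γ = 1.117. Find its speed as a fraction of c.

From γ = 1/√(1 - v²/c²):
1/γ² = 1/1.117² = 0.80148
v²/c² = 1 - 0.80148 = 0.19852
v/c = √(0.19852) = 0.4456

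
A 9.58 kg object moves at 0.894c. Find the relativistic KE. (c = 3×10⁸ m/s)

γ = 1/√(1 - 0.894²) = 2.232
γ - 1 = 1.232
KE = (γ-1)mc² = 1.232 × 9.58 × (3×10⁸)² = 1.062×10¹⁸ J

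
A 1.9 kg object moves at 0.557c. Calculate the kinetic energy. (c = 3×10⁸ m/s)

γ = 1/√(1 - 0.557²) = 1.2041
γ - 1 = 0.2041
KE = (γ-1)mc² = 0.2041 × 1.9 × (3×10⁸)² = 3.490×10¹⁶ J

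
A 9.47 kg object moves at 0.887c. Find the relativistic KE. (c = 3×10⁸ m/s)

γ = 1/√(1 - 0.887²) = 2.1656
γ - 1 = 1.1656
KE = (γ-1)mc² = 1.1656 × 9.47 × (3×10⁸)² = 9.934×10¹⁷ J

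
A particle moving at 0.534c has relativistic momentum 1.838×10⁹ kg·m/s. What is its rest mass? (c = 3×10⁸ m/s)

γ = 1/√(1 - 0.534²) = 1.1828
v = 0.534 × 3×10⁸ = 1.602×10⁸ m/s
m = p/(γv) = 1.838×10⁹/(1.1828 × 1.602×10⁸) = 9.700 kg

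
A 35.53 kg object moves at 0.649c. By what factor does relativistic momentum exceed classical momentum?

p_rel = γmv, p_class = mv
Ratio = γ = 1/√(1 - 0.649²) = 1.314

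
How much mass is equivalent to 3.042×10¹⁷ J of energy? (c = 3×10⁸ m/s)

From E = mc², we get m = E/c²
c² = (3×10⁸)² = 9×10¹⁶ m²/s²
m = 3.042×10¹⁷ / 9×10¹⁶ = 3.380 kg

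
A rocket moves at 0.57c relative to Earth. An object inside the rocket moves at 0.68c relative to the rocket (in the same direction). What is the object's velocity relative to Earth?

u = (u' + v)/(1 + u'v/c²)
Numerator: 0.68 + 0.57 = 1.25
Denominator: 1 + 0.3876 = 1.3876
u = 1.25/1.3876 = 0.9008c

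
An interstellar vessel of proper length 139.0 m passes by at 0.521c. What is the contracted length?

Proper length L₀ = 139.0 m
γ = 1/√(1 - 0.521²) = 1.172
L = L₀/γ = 139.0/1.172 = 118.6 m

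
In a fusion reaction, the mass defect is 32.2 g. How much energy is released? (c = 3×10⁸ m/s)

Convert mass defect: Δm = 32.2 g = 0.0322 kg
E = Δm·c² = 0.0322 × (3×10⁸)²
= 0.0322 × 9×10¹⁶ = 2.898×10¹⁵ J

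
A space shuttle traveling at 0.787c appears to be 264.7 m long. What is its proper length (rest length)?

Contracted length L = 264.7 m
γ = 1/√(1 - 0.787²) = 1.62087
L₀ = γL = 1.62087 × 264.7 = 429.0 m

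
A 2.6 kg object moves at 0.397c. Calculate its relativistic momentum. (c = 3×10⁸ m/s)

γ = 1/√(1 - 0.397²) = 1.0895
v = 0.397 × 3×10⁸ = 1.191×10⁸ m/s
p = γmv = 1.0895 × 2.6 × 1.191×10⁸ = 3.374×10⁸ kg·m/s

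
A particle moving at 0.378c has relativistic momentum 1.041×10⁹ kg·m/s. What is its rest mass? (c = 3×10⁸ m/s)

γ = 1/√(1 - 0.378²) = 1.0801
v = 0.378 × 3×10⁸ = 1.134×10⁸ m/s
m = p/(γv) = 1.041×10⁹/(1.0801 × 1.134×10⁸) = 8.499 kg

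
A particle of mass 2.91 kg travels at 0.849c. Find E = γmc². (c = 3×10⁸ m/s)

γ = 1/√(1 - 0.849²) = 1.89253
mc² = 2.91 × (3×10⁸)² = 2.619×10¹⁷ J
E = γmc² = 1.89253 × 2.619×10¹⁷ = 4.957×10¹⁷ J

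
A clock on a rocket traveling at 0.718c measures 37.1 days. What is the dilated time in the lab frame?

Proper time Δt₀ = 37.1 days
γ = 1/√(1 - 0.718²) = 1.4367
Δt = γΔt₀ = 1.4367 × 37.1 = 53.30 days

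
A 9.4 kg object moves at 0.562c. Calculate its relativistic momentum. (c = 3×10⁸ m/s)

γ = 1/√(1 - 0.562²) = 1.209
v = 0.562 × 3×10⁸ = 1.686×10⁸ m/s
p = γmv = 1.209 × 9.4 × 1.686×10⁸ = 1.916×10⁹ kg·m/s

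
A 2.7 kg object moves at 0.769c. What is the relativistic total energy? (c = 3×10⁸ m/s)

γ = 1/√(1 - 0.769²) = 1.564
mc² = 2.7 × (3×10⁸)² = 2.430×10¹⁷ J
E = γmc² = 1.564 × 2.430×10¹⁷ = 3.801×10¹⁷ J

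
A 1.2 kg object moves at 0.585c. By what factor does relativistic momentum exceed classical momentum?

p_rel = γmv, p_class = mv
Ratio = γ = 1/√(1 - 0.585²) = 1.233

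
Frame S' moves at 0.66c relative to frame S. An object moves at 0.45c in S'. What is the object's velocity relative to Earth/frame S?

u = (u' + v)/(1 + u'v/c²)
Numerator: 0.45 + 0.66 = 1.11
Denominator: 1 + 0.297 = 1.297
u = 1.11/1.297 = 0.8558c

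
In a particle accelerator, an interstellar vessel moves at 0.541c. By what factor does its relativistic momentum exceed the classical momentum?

p_rel = γmv, p_class = mv
Ratio = γ = 1/√(1 - 0.541²)
= 1/√(0.707319) = 1.189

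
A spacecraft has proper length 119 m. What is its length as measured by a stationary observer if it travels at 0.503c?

Proper length L₀ = 119 m
γ = 1/√(1 - 0.503²) = 1.157
L = L₀/γ = 119/1.157 = 102.9 m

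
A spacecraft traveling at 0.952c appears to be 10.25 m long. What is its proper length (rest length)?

Contracted length L = 10.25 m
γ = 1/√(1 - 0.952²) = 3.267
L₀ = γL = 3.267 × 10.25 = 33.49 m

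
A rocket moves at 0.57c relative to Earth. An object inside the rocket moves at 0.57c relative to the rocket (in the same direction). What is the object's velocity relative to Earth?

u = (u' + v)/(1 + u'v/c²)
Numerator: 0.57 + 0.57 = 1.14
Denominator: 1 + 0.3249 = 1.3249
u = 1.14/1.3249 = 0.8604c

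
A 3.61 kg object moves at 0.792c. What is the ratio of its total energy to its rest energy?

E = γmc², E₀ = mc²
E/E₀ = γ = 1/√(1 - 0.792²) = 1.638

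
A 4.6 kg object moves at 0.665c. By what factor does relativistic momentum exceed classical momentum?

p_rel = γmv, p_class = mv
Ratio = γ = 1/√(1 - 0.665²) = 1.339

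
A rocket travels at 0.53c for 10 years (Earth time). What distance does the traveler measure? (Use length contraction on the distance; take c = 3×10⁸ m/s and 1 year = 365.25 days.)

Earth distance: d = v × t = 0.53c × 10 yr = 5.0177×10¹⁶ m
γ = 1.1792
d' = d/γ = 5.0177×10¹⁶/1.1792 = 4.255×10¹⁶ m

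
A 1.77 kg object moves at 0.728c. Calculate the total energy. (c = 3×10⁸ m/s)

γ = 1/√(1 - 0.728²) = 1.459
mc² = 1.77 × (3×10⁸)² = 1.593×10¹⁷ J
E = γmc² = 1.459 × 1.593×10¹⁷ = 2.324×10¹⁷ J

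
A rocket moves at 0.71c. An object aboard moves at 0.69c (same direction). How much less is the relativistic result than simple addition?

Classical: u' + v = 0.69 + 0.71 = 1.4c
Relativistic: u = (0.69 + 0.71)/(1 + 0.4899) = 1.4/1.4899 = 0.9397c
Difference: 1.4 - 0.9397 = 0.4603c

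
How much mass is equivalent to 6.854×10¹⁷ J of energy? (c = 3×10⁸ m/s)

From E = mc², we get m = E/c²
c² = (3×10⁸)² = 9×10¹⁶ m²/s²
m = 6.854×10¹⁷ / 9×10¹⁶ = 7.616 kg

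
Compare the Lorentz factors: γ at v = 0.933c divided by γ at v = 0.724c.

γ₁ = 1/√(1 - 0.933²) = 2.779
γ₂ = 1/√(1 - 0.724²) = 1.450
γ₁/γ₂ = 2.779/1.450 = 1.917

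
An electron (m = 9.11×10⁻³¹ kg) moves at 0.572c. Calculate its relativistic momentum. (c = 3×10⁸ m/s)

γ = 1/√(1 - 0.572²) = 1.219
v = 0.572 × 3×10⁸ = 1.716×10⁸ m/s
p = γmv = 1.219 × 9.11×10⁻³¹ × 1.716×10⁸ = 1.906×10⁻²² kg·m/s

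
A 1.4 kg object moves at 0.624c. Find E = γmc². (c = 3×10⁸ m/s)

γ = 1/√(1 - 0.624²) = 1.2797
mc² = 1.4 × (3×10⁸)² = 1.260×10¹⁷ J
E = γmc² = 1.2797 × 1.260×10¹⁷ = 1.612×10¹⁷ J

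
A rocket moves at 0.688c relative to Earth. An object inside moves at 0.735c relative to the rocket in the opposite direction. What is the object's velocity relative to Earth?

Object's velocity in rocket frame is u' = -0.735c
u = (u' + v)/(1 + u'v/c²) = (v - 0.735)/(1 - 0.735·v/c²)
Numerator: 0.688 - 0.735 = -0.047
Denominator: 1 - 0.50568 = 0.49432
u = -0.047/0.49432 = -0.09508c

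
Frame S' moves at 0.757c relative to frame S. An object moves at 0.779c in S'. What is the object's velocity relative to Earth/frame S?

u = (u' + v)/(1 + u'v/c²)
Numerator: 0.779 + 0.757 = 1.536
Denominator: 1 + 0.589703 = 1.589703
u = 1.536/1.589703 = 0.9662c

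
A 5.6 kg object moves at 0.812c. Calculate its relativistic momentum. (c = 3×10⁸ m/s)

γ = 1/√(1 - 0.812²) = 1.713
v = 0.812 × 3×10⁸ = 2.436×10⁸ m/s
p = γmv = 1.713 × 5.6 × 2.436×10⁸ = 2.337×10⁹ kg·m/s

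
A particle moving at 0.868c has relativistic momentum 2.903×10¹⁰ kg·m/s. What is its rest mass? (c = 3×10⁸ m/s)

γ = 1/√(1 - 0.868²) = 2.0138
v = 0.868 × 3×10⁸ = 2.604×10⁸ m/s
m = p/(γv) = 2.903×10¹⁰/(2.0138 × 2.604×10⁸) = 55.36 kg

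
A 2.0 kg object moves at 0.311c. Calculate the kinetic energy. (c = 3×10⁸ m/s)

γ = 1/√(1 - 0.311²) = 1.05218
γ - 1 = 0.05218
KE = (γ-1)mc² = 0.05218 × 2.0 × (3×10⁸)² = 9.392×10¹⁵ J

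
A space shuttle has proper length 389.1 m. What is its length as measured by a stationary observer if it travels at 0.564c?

Proper length L₀ = 389.1 m
γ = 1/√(1 - 0.564²) = 1.211
L = L₀/γ = 389.1/1.211 = 321.3 m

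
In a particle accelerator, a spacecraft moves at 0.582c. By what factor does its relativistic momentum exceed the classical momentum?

p_rel = γmv, p_class = mv
Ratio = γ = 1/√(1 - 0.582²)
= 1/√(0.661276) = 1.230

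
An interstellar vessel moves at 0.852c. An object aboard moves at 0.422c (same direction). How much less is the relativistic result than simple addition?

Classical: u' + v = 0.422 + 0.852 = 1.274c
Relativistic: u = (0.422 + 0.852)/(1 + 0.359544) = 1.274/1.359544 = 0.9371c
Difference: 1.274 - 0.9371 = 0.3369c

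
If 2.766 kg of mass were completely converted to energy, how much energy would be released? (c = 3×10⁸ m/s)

Using E = mc²:
c² = (3×10⁸)² = 9×10¹⁶ m²/s²
E = 2.766 × 9×10¹⁶ = 2.489×10¹⁷ J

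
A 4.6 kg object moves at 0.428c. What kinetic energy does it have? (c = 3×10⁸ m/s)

γ = 1/√(1 - 0.428²) = 1.10647
γ - 1 = 0.10647
KE = (γ-1)mc² = 0.10647 × 4.6 × (3×10⁸)² = 4.408×10¹⁶ J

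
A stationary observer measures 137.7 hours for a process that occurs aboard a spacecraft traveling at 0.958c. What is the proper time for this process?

Dilated time Δt = 137.7 hours
γ = 1/√(1 - 0.958²) = 3.487
Δt₀ = Δt/γ = 137.7/3.487 = 39.49 hours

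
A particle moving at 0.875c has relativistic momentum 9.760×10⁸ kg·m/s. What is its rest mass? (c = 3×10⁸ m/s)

γ = 1/√(1 - 0.875²) = 2.066
v = 0.875 × 3×10⁸ = 2.625×10⁸ m/s
m = p/(γv) = 9.760×10⁸/(2.066 × 2.625×10⁸) = 1.800 kg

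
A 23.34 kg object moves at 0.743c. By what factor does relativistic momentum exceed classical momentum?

p_rel = γmv, p_class = mv
Ratio = γ = 1/√(1 - 0.743²) = 1.494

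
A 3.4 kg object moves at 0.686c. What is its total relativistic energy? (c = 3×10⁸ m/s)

γ = 1/√(1 - 0.686²) = 1.3744
mc² = 3.4 × (3×10⁸)² = 3.060×10¹⁷ J
E = γmc² = 1.3744 × 3.060×10¹⁷ = 4.206×10¹⁷ J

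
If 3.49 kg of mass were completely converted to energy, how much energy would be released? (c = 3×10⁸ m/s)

Using E = mc²:
c² = (3×10⁸)² = 9×10¹⁶ m²/s²
E = 3.49 × 9×10¹⁶ = 3.141×10¹⁷ J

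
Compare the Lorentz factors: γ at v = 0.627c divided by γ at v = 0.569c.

γ₁ = 1/√(1 - 0.627²) = 1.284
γ₂ = 1/√(1 - 0.569²) = 1.216
γ₁/γ₂ = 1.284/1.216 = 1.056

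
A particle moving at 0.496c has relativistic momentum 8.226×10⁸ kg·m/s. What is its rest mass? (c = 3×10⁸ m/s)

γ = 1/√(1 - 0.496²) = 1.1516
v = 0.496 × 3×10⁸ = 1.488×10⁸ m/s
m = p/(γv) = 8.226×10⁸/(1.1516 × 1.488×10⁸) = 4.800 kg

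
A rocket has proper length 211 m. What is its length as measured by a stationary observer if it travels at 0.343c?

Proper length L₀ = 211 m
γ = 1/√(1 - 0.343²) = 1.0646
L = L₀/γ = 211/1.0646 = 198.2 m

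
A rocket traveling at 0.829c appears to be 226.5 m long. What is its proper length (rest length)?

Contracted length L = 226.5 m
γ = 1/√(1 - 0.829²) = 1.788
L₀ = γL = 1.788 × 226.5 = 405.0 m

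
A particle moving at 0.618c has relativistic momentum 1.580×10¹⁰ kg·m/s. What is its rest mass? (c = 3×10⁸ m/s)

γ = 1/√(1 - 0.618²) = 1.272
v = 0.618 × 3×10⁸ = 1.854×10⁸ m/s
m = p/(γv) = 1.580×10¹⁰/(1.272 × 1.854×10⁸) = 67.00 kg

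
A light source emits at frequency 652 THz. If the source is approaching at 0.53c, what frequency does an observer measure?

β = v/c = 0.53
(1+β)/(1-β) = 1.53/0.47 = 3.255
Doppler factor = √(3.255) = 1.804
f_obs = 652 × 1.804 = 1176 THz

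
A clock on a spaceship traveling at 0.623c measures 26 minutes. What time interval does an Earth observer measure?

Proper time Δt₀ = 26 minutes
γ = 1/√(1 - 0.623²) = 1.2784
Δt = γΔt₀ = 1.2784 × 26 = 33.24 minutes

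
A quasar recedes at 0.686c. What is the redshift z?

β = 0.686
(1+β)/(1-β) = 1.686/0.314 = 5.369
√(5.369) = 2.317
z = 2.317 - 1 = 1.317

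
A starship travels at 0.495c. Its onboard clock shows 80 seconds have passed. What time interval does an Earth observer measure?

Proper time Δt₀ = 80 seconds
γ = 1/√(1 - 0.495²) = 1.1509
Δt = γΔt₀ = 1.1509 × 80 = 92.07 seconds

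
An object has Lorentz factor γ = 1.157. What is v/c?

From γ = 1/√(1 - v²/c²):
1/γ² = 1/1.157² = 0.7470
v²/c² = 1 - 0.7470 = 0.2530
v/c = √(0.2530) = 0.5030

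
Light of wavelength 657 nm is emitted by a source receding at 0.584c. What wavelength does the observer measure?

β = 0.584
Wavelength Doppler factor = √(1.584/0.416) = √(3.808) = 1.951
λ_obs = 657 × 1.951 = 1282 nm (redshift)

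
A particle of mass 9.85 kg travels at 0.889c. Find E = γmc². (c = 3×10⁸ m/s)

γ = 1/√(1 - 0.889²) = 2.184
mc² = 9.85 × (3×10⁸)² = 8.865×10¹⁷ J
E = γmc² = 2.184 × 8.865×10¹⁷ = 1.936×10¹⁸ J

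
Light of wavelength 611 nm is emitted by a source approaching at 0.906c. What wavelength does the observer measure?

β = 0.906
Wavelength Doppler factor = √(0.094/1.906) = √(0.04932) = 0.2221
λ_obs = 611 × 0.2221 = 135.7 nm (blueshift)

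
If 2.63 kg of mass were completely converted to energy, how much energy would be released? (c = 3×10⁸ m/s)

Using E = mc²:
c² = (3×10⁸)² = 9×10¹⁶ m²/s²
E = 2.63 × 9×10¹⁶ = 2.367×10¹⁷ J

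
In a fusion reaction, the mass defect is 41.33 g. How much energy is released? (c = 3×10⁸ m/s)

Convert mass defect: Δm = 41.33 g = 0.04133 kg
E = Δm·c² = 0.04133 × (3×10⁸)²
= 0.04133 × 9×10¹⁶ = 3.720×10¹⁵ J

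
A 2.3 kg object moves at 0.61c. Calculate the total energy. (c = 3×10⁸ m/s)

γ = 1/√(1 - 0.61²) = 1.262
mc² = 2.3 × (3×10⁸)² = 2.070×10¹⁷ J
E = γmc² = 1.262 × 2.070×10¹⁷ = 2.612×10¹⁷ J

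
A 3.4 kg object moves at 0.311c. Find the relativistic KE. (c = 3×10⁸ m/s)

γ = 1/√(1 - 0.311²) = 1.05218
γ - 1 = 0.05218
KE = (γ-1)mc² = 0.05218 × 3.4 × (3×10⁸)² = 1.597×10¹⁶ J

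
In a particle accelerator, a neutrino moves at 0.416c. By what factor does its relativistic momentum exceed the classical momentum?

p_rel = γmv, p_class = mv
Ratio = γ = 1/√(1 - 0.416²)
= 1/√(0.826944) = 1.100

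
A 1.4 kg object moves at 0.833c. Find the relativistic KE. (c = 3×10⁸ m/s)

γ = 1/√(1 - 0.833²) = 1.8074
γ - 1 = 0.8074
KE = (γ-1)mc² = 0.8074 × 1.4 × (3×10⁸)² = 1.017×10¹⁷ J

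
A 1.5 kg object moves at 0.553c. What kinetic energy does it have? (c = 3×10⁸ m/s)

γ = 1/√(1 - 0.553²) = 1.2002
γ - 1 = 0.2002
KE = (γ-1)mc² = 0.2002 × 1.5 × (3×10⁸)² = 2.703×10¹⁶ J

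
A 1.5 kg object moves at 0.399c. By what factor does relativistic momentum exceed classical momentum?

p_rel = γmv, p_class = mv
Ratio = γ = 1/√(1 - 0.399²) = 1.091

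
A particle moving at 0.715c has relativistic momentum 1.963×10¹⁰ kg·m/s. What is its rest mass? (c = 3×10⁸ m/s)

γ = 1/√(1 - 0.715²) = 1.4304
v = 0.715 × 3×10⁸ = 2.145×10⁸ m/s
m = p/(γv) = 1.963×10¹⁰/(1.4304 × 2.145×10⁸) = 63.98 kg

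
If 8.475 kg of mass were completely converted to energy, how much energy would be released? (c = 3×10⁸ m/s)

Using E = mc²:
c² = (3×10⁸)² = 9×10¹⁶ m²/s²
E = 8.475 × 9×10¹⁶ = 7.628×10¹⁷ J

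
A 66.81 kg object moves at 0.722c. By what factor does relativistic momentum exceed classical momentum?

p_rel = γmv, p_class = mv
Ratio = γ = 1/√(1 - 0.722²) = 1.445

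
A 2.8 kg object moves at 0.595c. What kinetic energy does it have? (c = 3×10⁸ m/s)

γ = 1/√(1 - 0.595²) = 1.2442
γ - 1 = 0.2442
KE = (γ-1)mc² = 0.2442 × 2.8 × (3×10⁸)² = 6.154×10¹⁶ J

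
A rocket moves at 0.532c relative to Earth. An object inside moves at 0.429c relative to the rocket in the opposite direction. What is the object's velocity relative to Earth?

Object's velocity in rocket frame is u' = -0.429c
u = (u' + v)/(1 + u'v/c²) = (v - 0.429)/(1 - 0.429·v/c²)
Numerator: 0.532 - 0.429 = 0.103
Denominator: 1 - 0.228228 = 0.771772
u = 0.103/0.771772 = 0.1335c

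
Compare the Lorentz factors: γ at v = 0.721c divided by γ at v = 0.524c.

γ₁ = 1/√(1 - 0.721²) = 1.443
γ₂ = 1/√(1 - 0.524²) = 1.174
γ₁/γ₂ = 1.443/1.174 = 1.229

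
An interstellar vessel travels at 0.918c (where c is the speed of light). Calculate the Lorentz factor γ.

v/c = 0.918, so (v/c)² = 0.842724
1 - (v/c)² = 0.157276
γ = 1/√(0.157276) = 2.522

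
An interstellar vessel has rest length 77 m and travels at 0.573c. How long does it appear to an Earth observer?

Proper length L₀ = 77 m
γ = 1/√(1 - 0.573²) = 1.220
L = L₀/γ = 77/1.220 = 63.11 m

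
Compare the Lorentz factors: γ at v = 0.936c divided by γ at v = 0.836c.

γ₁ = 1/√(1 - 0.936²) = 2.841
γ₂ = 1/√(1 - 0.836²) = 1.822
γ₁/γ₂ = 2.841/1.822 = 1.559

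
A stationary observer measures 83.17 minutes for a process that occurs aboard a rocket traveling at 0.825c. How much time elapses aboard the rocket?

Dilated time Δt = 83.17 minutes
γ = 1/√(1 - 0.825²) = 1.7695
Δt₀ = Δt/γ = 83.17/1.7695 = 47.00 minutes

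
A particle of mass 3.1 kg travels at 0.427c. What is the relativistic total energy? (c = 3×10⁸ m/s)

γ = 1/√(1 - 0.427²) = 1.1059
mc² = 3.1 × (3×10⁸)² = 2.790×10¹⁷ J
E = γmc² = 1.1059 × 2.790×10¹⁷ = 3.085×10¹⁷ J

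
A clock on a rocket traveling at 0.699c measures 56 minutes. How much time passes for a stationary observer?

Proper time Δt₀ = 56 minutes
γ = 1/√(1 - 0.699²) = 1.3984
Δt = γΔt₀ = 1.3984 × 56 = 78.31 minutes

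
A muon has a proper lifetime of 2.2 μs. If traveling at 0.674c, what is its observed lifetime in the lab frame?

Proper lifetime τ₀ = 2.2 μs
γ = 1/√(1 - 0.674²) = 1.3537
τ = γτ₀ = 1.3537 × 2.2 μs = 2.978 μs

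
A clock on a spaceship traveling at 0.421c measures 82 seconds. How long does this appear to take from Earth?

Proper time Δt₀ = 82 seconds
γ = 1/√(1 - 0.421²) = 1.10246
Δt = γΔt₀ = 1.10246 × 82 = 90.40 seconds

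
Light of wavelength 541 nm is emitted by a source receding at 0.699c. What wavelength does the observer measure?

β = 0.699
Wavelength Doppler factor = √(1.699/0.301) = √(5.645) = 2.376
λ_obs = 541 × 2.376 = 1285 nm (redshift)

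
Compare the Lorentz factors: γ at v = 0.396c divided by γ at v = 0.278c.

γ₁ = 1/√(1 - 0.396²) = 1.089
γ₂ = 1/√(1 - 0.278²) = 1.041
γ₁/γ₂ = 1.089/1.041 = 1.046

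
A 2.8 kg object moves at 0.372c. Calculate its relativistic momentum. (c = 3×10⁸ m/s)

γ = 1/√(1 - 0.372²) = 1.0773
v = 0.372 × 3×10⁸ = 1.116×10⁸ m/s
p = γmv = 1.0773 × 2.8 × 1.116×10⁸ = 3.366×10⁸ kg·m/s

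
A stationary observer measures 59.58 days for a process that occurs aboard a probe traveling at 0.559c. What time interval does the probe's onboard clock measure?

Dilated time Δt = 59.58 days
γ = 1/√(1 - 0.559²) = 1.206
Δt₀ = Δt/γ = 59.58/1.206 = 49.40 days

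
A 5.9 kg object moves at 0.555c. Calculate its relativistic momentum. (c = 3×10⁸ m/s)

γ = 1/√(1 - 0.555²) = 1.202
v = 0.555 × 3×10⁸ = 1.665×10⁸ m/s
p = γmv = 1.202 × 5.9 × 1.665×10⁸ = 1.181×10⁹ kg·m/s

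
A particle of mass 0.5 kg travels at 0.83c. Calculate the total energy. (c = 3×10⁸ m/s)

γ = 1/√(1 - 0.83²) = 1.7929
mc² = 0.5 × (3×10⁸)² = 4.500×10¹⁶ J
E = γmc² = 1.7929 × 4.500×10¹⁶ = 8.068×10¹⁶ J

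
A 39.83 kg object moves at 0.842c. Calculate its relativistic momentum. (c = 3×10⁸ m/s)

γ = 1/√(1 - 0.842²) = 1.854
v = 0.842 × 3×10⁸ = 2.526×10⁸ m/s
p = γmv = 1.854 × 39.83 × 2.526×10⁸ = 1.865×10¹⁰ kg·m/s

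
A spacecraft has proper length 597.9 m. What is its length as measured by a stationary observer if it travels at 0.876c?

Proper length L₀ = 597.9 m
γ = 1/√(1 - 0.876²) = 2.073
L = L₀/γ = 597.9/2.073 = 288.4 m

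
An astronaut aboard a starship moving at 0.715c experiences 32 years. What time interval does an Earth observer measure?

Proper time Δt₀ = 32 years
γ = 1/√(1 - 0.715²) = 1.4304
Δt = γΔt₀ = 1.4304 × 32 = 45.77 years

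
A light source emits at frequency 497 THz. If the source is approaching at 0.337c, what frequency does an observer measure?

β = v/c = 0.337
(1+β)/(1-β) = 1.337/0.663 = 2.0166
Doppler factor = √(2.0166) = 1.4201
f_obs = 497 × 1.4201 = 705.8 THz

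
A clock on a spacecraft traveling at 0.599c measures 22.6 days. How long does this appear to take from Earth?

Proper time Δt₀ = 22.6 days
γ = 1/√(1 - 0.599²) = 1.2488
Δt = γΔt₀ = 1.2488 × 22.6 = 28.22 days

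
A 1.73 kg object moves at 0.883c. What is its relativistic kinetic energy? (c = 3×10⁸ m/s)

γ = 1/√(1 - 0.883²) = 2.1305
γ - 1 = 1.1305
KE = (γ-1)mc² = 1.1305 × 1.73 × (3×10⁸)² = 1.760×10¹⁷ J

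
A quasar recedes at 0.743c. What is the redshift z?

β = 0.743
(1+β)/(1-β) = 1.743/0.257 = 6.782
√(6.782) = 2.604
z = 2.604 - 1 = 1.604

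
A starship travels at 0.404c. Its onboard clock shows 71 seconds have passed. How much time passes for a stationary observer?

Proper time Δt₀ = 71 seconds
γ = 1/√(1 - 0.404²) = 1.0932
Δt = γΔt₀ = 1.0932 × 71 = 77.62 seconds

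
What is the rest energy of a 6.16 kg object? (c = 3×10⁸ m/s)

c² = (3×10⁸)² = 9.000×10¹⁶ m²/s²
E₀ = mc² = 6.16 × 9.000×10¹⁶ = 5.544×10¹⁷ J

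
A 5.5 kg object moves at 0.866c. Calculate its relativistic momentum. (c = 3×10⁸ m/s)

γ = 1/√(1 - 0.866²) = 2.000
v = 0.866 × 3×10⁸ = 2.598×10⁸ m/s
p = γmv = 2.000 × 5.5 × 2.598×10⁸ = 2.858×10⁹ kg·m/s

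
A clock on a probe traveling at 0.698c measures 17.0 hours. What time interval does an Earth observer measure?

Proper time Δt₀ = 17.0 hours
γ = 1/√(1 - 0.698²) = 1.3965
Δt = γΔt₀ = 1.3965 × 17.0 = 23.74 hours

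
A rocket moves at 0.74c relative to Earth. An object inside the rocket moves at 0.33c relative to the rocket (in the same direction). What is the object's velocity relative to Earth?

u = (u' + v)/(1 + u'v/c²)
Numerator: 0.33 + 0.74 = 1.07
Denominator: 1 + 0.2442 = 1.2442
u = 1.07/1.2442 = 0.8600c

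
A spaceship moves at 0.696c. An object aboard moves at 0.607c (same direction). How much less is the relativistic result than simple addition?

Classical: u' + v = 0.607 + 0.696 = 1.303c
Relativistic: u = (0.607 + 0.696)/(1 + 0.422472) = 1.303/1.422472 = 0.9160c
Difference: 1.303 - 0.9160 = 0.3870c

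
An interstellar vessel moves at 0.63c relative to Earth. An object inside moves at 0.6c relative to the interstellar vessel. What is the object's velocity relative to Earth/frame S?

u = (u' + v)/(1 + u'v/c²)
Numerator: 0.6 + 0.63 = 1.23
Denominator: 1 + 0.378 = 1.378
u = 1.23/1.378 = 0.8926c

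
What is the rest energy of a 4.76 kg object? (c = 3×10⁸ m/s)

c² = (3×10⁸)² = 9.000×10¹⁶ m²/s²
E₀ = mc² = 4.76 × 9.000×10¹⁶ = 4.284×10¹⁷ J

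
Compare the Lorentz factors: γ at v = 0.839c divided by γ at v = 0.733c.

γ₁ = 1/√(1 - 0.839²) = 1.838
γ₂ = 1/√(1 - 0.733²) = 1.470
γ₁/γ₂ = 1.838/1.470 = 1.250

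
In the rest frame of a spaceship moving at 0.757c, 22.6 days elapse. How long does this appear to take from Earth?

Proper time Δt₀ = 22.6 days
γ = 1/√(1 - 0.757²) = 1.5304
Δt = γΔt₀ = 1.5304 × 22.6 = 34.59 days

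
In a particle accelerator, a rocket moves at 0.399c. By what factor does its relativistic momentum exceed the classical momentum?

p_rel = γmv, p_class = mv
Ratio = γ = 1/√(1 - 0.399²)
= 1/√(0.840799) = 1.091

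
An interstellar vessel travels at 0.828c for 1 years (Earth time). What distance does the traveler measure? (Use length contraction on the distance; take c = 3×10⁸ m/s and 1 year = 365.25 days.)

Earth distance: d = v × t = 0.828c × 1 yr = 7.8389×10¹⁵ m
γ = 1.7834
d' = d/γ = 7.8389×10¹⁵/1.7834 = 4.395×10¹⁵ m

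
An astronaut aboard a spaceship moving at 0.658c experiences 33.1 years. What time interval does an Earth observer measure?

Proper time Δt₀ = 33.1 years
γ = 1/√(1 - 0.658²) = 1.328
Δt = γΔt₀ = 1.328 × 33.1 = 43.96 years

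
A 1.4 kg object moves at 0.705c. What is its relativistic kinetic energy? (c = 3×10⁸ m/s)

γ = 1/√(1 - 0.705²) = 1.410
γ - 1 = 0.4100
KE = (γ-1)mc² = 0.4100 × 1.4 × (3×10⁸)² = 5.166×10¹⁶ J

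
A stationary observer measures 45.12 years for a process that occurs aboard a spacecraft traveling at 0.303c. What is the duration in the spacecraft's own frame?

Dilated time Δt = 45.12 years
γ = 1/√(1 - 0.303²) = 1.0493
Δt₀ = Δt/γ = 45.12/1.0493 = 43.00 years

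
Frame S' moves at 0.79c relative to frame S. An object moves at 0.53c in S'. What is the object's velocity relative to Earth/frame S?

u = (u' + v)/(1 + u'v/c²)
Numerator: 0.53 + 0.79 = 1.32
Denominator: 1 + 0.4187 = 1.4187
u = 1.32/1.4187 = 0.9304c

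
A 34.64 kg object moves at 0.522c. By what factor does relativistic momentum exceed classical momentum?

p_rel = γmv, p_class = mv
Ratio = γ = 1/√(1 - 0.522²) = 1.172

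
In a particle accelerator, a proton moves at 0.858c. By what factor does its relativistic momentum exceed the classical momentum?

p_rel = γmv, p_class = mv
Ratio = γ = 1/√(1 - 0.858²)
= 1/√(0.263836) = 1.947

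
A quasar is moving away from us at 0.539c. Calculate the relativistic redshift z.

β = 0.539
(1+β)/(1-β) = 1.539/0.461 = 3.3384
√(3.3384) = 1.8271
z = 1.8271 - 1 = 0.8271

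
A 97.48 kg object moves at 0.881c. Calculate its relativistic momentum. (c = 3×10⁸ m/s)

γ = 1/√(1 - 0.881²) = 2.11365
v = 0.881 × 3×10⁸ = 2.643×10⁸ m/s
p = γmv = 2.11365 × 97.48 × 2.643×10⁸ = 5.446×10¹⁰ kg·m/s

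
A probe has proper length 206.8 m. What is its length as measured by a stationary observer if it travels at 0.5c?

Proper length L₀ = 206.8 m
γ = 1/√(1 - 0.5²) = 1.1547
L = L₀/γ = 206.8/1.1547 = 179.1 m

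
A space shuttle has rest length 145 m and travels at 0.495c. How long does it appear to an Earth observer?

Proper length L₀ = 145 m
γ = 1/√(1 - 0.495²) = 1.151
L = L₀/γ = 145/1.151 = 126.0 m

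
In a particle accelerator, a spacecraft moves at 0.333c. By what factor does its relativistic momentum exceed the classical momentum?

p_rel = γmv, p_class = mv
Ratio = γ = 1/√(1 - 0.333²)
= 1/√(0.889111) = 1.061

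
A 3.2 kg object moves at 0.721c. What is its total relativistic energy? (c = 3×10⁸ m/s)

γ = 1/√(1 - 0.721²) = 1.443
mc² = 3.2 × (3×10⁸)² = 2.880×10¹⁷ J
E = γmc² = 1.443 × 2.880×10¹⁷ = 4.156×10¹⁷ J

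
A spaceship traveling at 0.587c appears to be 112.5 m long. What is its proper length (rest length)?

Contracted length L = 112.5 m
γ = 1/√(1 - 0.587²) = 1.2352
L₀ = γL = 1.2352 × 112.5 = 139.0 m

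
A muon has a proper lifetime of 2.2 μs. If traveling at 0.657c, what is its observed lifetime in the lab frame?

Proper lifetime τ₀ = 2.2 μs
γ = 1/√(1 - 0.657²) = 1.3265
τ = γτ₀ = 1.3265 × 2.2 μs = 2.918 μs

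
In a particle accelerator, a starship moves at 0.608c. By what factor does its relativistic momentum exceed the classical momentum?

p_rel = γmv, p_class = mv
Ratio = γ = 1/√(1 - 0.608²)
= 1/√(0.630336) = 1.260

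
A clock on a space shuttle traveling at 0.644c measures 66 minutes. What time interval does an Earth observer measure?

Proper time Δt₀ = 66 minutes
γ = 1/√(1 - 0.644²) = 1.3071
Δt = γΔt₀ = 1.3071 × 66 = 86.27 minutes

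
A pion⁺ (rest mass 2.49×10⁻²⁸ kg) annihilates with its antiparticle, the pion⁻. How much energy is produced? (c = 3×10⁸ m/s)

Both particles have the same rest mass, so total mass = 2m
E = 2m·c² = 2 × 2.49×10⁻²⁸ × (3×10⁸)²
= 2 × 2.49×10⁻²⁸ × 9×10¹⁶
= 4.482×10⁻¹¹ J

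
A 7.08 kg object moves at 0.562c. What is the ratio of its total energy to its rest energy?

E = γmc², E₀ = mc²
E/E₀ = γ = 1/√(1 - 0.562²) = 1.209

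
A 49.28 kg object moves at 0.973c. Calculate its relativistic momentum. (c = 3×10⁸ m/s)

γ = 1/√(1 - 0.973²) = 4.33266
v = 0.973 × 3×10⁸ = 2.919×10⁸ m/s
p = γmv = 4.33266 × 49.28 × 2.919×10⁸ = 6.232×10¹⁰ kg·m/s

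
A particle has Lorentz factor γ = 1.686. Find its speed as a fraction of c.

From γ = 1/√(1 - v²/c²):
1/γ² = 1/1.686² = 0.3518
v²/c² = 1 - 0.3518 = 0.6482
v/c = √(0.6482) = 0.8051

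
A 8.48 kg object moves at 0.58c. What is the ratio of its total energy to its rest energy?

E = γmc², E₀ = mc²
E/E₀ = γ = 1/√(1 - 0.58²) = 1.228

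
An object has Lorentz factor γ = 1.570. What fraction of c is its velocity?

From γ = 1/√(1 - v²/c²):
1/γ² = 1/1.570² = 0.4057
v²/c² = 1 - 0.4057 = 0.5943
v/c = √(0.5943) = 0.7709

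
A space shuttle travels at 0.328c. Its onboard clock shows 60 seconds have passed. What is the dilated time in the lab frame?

Proper time Δt₀ = 60 seconds
γ = 1/√(1 - 0.328²) = 1.05856
Δt = γΔt₀ = 1.05856 × 60 = 63.51 seconds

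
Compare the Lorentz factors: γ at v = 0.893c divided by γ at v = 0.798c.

γ₁ = 1/√(1 - 0.893²) = 2.222
γ₂ = 1/√(1 - 0.798²) = 1.659
γ₁/γ₂ = 2.222/1.659 = 1.339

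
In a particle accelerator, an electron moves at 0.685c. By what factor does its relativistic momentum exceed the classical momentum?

p_rel = γmv, p_class = mv
Ratio = γ = 1/√(1 - 0.685²)
= 1/√(0.530775) = 1.373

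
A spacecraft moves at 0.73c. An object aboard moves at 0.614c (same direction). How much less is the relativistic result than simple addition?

Classical: u' + v = 0.614 + 0.73 = 1.344c
Relativistic: u = (0.614 + 0.73)/(1 + 0.44822) = 1.344/1.44822 = 0.9280c
Difference: 1.344 - 0.9280 = 0.4160c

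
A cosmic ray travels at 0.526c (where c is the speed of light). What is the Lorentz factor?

v/c = 0.526, so (v/c)² = 0.276676
1 - (v/c)² = 0.723324
γ = 1/√(0.723324) = 1.176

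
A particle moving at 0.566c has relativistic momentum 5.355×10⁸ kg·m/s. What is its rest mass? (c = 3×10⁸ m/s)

γ = 1/√(1 - 0.566²) = 1.213
v = 0.566 × 3×10⁸ = 1.698×10⁸ m/s
m = p/(γv) = 5.355×10⁸/(1.213 × 1.698×10⁸) = 2.600 kg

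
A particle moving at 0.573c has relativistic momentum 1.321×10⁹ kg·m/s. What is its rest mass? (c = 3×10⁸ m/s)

γ = 1/√(1 - 0.573²) = 1.2202
v = 0.573 × 3×10⁸ = 1.719×10⁸ m/s
m = p/(γv) = 1.321×10⁹/(1.2202 × 1.719×10⁸) = 6.298 kg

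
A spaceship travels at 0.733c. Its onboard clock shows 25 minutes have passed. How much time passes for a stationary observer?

Proper time Δt₀ = 25 minutes
γ = 1/√(1 - 0.733²) = 1.470
Δt = γΔt₀ = 1.470 × 25 = 36.75 minutes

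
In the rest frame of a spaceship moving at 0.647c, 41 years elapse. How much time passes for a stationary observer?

Proper time Δt₀ = 41 years
γ = 1/√(1 - 0.647²) = 1.3115
Δt = γΔt₀ = 1.3115 × 41 = 53.77 years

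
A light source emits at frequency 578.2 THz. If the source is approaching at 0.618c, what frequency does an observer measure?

β = v/c = 0.618
(1+β)/(1-β) = 1.618/0.382 = 4.236
Doppler factor = √(4.236) = 2.058
f_obs = 578.2 × 2.058 = 1190 THz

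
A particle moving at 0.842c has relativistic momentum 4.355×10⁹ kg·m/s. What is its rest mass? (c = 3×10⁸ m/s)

γ = 1/√(1 - 0.842²) = 1.8536
v = 0.842 × 3×10⁸ = 2.526×10⁸ m/s
m = p/(γv) = 4.355×10⁹/(1.8536 × 2.526×10⁸) = 9.301 kg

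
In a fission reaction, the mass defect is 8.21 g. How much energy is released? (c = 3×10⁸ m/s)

Convert mass defect: Δm = 8.21 g = 0.00821 kg
E = Δm·c² = 0.00821 × (3×10⁸)²
= 0.00821 × 9×10¹⁶ = 7.389×10¹⁴ J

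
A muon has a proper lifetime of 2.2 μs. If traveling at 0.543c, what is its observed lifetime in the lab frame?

Proper lifetime τ₀ = 2.2 μs
γ = 1/√(1 - 0.543²) = 1.191
τ = γτ₀ = 1.191 × 2.2 μs = 2.620 μs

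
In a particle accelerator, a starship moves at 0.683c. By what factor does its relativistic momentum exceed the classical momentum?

p_rel = γmv, p_class = mv
Ratio = γ = 1/√(1 - 0.683²)
= 1/√(0.533511) = 1.369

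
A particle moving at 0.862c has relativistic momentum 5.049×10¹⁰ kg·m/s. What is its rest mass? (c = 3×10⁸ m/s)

γ = 1/√(1 - 0.862²) = 1.9727
v = 0.862 × 3×10⁸ = 2.586×10⁸ m/s
m = p/(γv) = 5.049×10¹⁰/(1.9727 × 2.586×10⁸) = 98.97 kg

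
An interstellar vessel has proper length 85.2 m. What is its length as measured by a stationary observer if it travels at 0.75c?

Proper length L₀ = 85.2 m
γ = 1/√(1 - 0.75²) = 1.512
L = L₀/γ = 85.2/1.512 = 56.35 m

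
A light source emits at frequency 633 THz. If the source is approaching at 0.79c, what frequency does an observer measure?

β = v/c = 0.79
(1+β)/(1-β) = 1.79/0.21 = 8.524
Doppler factor = √(8.524) = 2.920
f_obs = 633 × 2.920 = 1848 THz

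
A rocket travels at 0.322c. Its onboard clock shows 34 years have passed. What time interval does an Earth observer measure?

Proper time Δt₀ = 34 years
γ = 1/√(1 - 0.322²) = 1.0563
Δt = γΔt₀ = 1.0563 × 34 = 35.91 years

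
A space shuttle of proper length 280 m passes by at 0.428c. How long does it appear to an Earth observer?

Proper length L₀ = 280 m
γ = 1/√(1 - 0.428²) = 1.1065
L = L₀/γ = 280/1.1065 = 253.1 m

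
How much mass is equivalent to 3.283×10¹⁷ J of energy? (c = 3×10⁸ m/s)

From E = mc², we get m = E/c²
c² = (3×10⁸)² = 9×10¹⁶ m²/s²
m = 3.283×10¹⁷ / 9×10¹⁶ = 3.648 kg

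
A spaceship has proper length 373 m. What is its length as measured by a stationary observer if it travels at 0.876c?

Proper length L₀ = 373 m
γ = 1/√(1 - 0.876²) = 2.073
L = L₀/γ = 373/2.073 = 179.9 m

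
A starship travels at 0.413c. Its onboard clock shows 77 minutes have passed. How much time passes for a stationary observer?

Proper time Δt₀ = 77 minutes
γ = 1/√(1 - 0.413²) = 1.098
Δt = γΔt₀ = 1.098 × 77 = 84.55 minutes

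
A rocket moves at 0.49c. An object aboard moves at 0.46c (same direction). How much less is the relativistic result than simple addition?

Classical: u' + v = 0.46 + 0.49 = 0.95c
Relativistic: u = (0.46 + 0.49)/(1 + 0.2254) = 0.95/1.2254 = 0.7753c
Difference: 0.95 - 0.7753 = 0.1747c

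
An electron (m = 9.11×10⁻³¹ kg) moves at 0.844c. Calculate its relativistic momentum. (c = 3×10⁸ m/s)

γ = 1/√(1 - 0.844²) = 1.8645
v = 0.844 × 3×10⁸ = 2.532×10⁸ m/s
p = γmv = 1.8645 × 9.11×10⁻³¹ × 2.532×10⁸ = 4.301×10⁻²² kg·m/s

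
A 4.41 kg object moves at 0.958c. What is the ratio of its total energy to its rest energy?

E = γmc², E₀ = mc²
E/E₀ = γ = 1/√(1 - 0.958²) = 3.487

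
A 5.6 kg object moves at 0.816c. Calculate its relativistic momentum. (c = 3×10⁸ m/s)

γ = 1/√(1 - 0.816²) = 1.730
v = 0.816 × 3×10⁸ = 2.448×10⁸ m/s
p = γmv = 1.730 × 5.6 × 2.448×10⁸ = 2.372×10⁹ kg·m/s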